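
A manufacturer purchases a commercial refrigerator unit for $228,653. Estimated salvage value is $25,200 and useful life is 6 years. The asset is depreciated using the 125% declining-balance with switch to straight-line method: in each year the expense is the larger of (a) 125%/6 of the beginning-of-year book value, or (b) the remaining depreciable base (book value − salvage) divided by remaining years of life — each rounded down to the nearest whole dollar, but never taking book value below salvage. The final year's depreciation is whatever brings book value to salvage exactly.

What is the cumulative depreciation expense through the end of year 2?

$85,347

Depreciable base = $228,653 − $25,200 = $203,453.
Year 1: DB = ⌊$228,653 × 125%/6⌋ = $47,636; SL = ⌊$203,453/6⌋ = $33,908 → take DB $47,636. Book value $181,017.
Year 2: DB = ⌊$181,017 × 125%/6⌋ = $37,711; SL = ⌊$155,817/5⌋ = $31,163 → take DB $37,711. Book value $143,306.
Accumulated through year 2 = $228,653 − $143,306 = $85,347.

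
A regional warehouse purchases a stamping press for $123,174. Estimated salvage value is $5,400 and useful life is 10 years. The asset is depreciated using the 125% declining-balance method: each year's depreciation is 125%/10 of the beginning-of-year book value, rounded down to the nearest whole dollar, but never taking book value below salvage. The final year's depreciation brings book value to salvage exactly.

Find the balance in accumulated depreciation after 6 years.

Depreciable base = $123,174 − $5,400 = $117,774.
Year 1: ⌊$123,174 × 125%/10⌋ = $15,396. Book value $107,778.
Year 2: ⌊$107,778 × 125%/10⌋ = $13,472. Book value $94,306.
Year 3: ⌊$94,306 × 125%/10⌋ = $11,788. Book value $82,518.
Year 4: ⌊$82,518 × 125%/10⌋ = $10,314. Book value $72,204.
Year 5: ⌊$72,204 × 125%/10⌋ = $9,025. Book value $63,179.
Year 6: ⌊$63,179 × 125%/10⌋ = $7,897. Book value $55,282.
Accumulated through year 6 = $123,174 − $55,282 = $67,892.

$67,892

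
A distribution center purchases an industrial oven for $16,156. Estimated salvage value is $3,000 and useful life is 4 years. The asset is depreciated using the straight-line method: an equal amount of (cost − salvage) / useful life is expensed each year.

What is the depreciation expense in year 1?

$3,289

Depreciable base = $16,156 − $3,000 = $13,156.
Annual expense = $13,156 / 4 = $3,289.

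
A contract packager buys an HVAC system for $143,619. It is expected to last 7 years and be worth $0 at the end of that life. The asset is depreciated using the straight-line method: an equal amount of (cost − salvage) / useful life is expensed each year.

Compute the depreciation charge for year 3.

$20,517

Depreciable base = $143,619 − $0 = $143,619.
Annual expense = $143,619 / 7 = $20,517.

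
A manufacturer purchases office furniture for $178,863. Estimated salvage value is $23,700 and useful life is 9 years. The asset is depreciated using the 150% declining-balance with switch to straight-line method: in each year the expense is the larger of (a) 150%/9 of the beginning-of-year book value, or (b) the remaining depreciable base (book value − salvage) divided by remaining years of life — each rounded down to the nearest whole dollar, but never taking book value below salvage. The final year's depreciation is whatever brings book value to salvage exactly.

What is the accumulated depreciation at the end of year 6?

Depreciable base = $178,863 − $23,700 = $155,163.
Year 1: DB = ⌊$178,863 × 150%/9⌋ = $29,810; SL = ⌊$155,163/9⌋ = $17,240 → take DB $29,810. Book value $149,053.
Year 2: DB = ⌊$149,053 × 150%/9⌋ = $24,842; SL = ⌊$125,353/8⌋ = $15,669 → take DB $24,842. Book value $124,211.
Year 3: DB = ⌊$124,211 × 150%/9⌋ = $20,701; SL = ⌊$100,511/7⌋ = $14,358 → take DB $20,701. Book value $103,510.
Year 4: DB = ⌊$103,510 × 150%/9⌋ = $17,251; SL = ⌊$79,810/6⌋ = $13,301 → take DB $17,251. Book value $86,259.
Year 5: DB = ⌊$86,259 × 150%/9⌋ = $14,376; SL = ⌊$62,559/5⌋ = $12,511 → take DB $14,376. Book value $71,883.
Year 6: DB = ⌊$71,883 × 150%/9⌋ = $11,980; SL = ⌊$48,183/4⌋ = $12,045 → take SL $12,045. Book value $59,838.
Accumulated through year 6 = $178,863 − $59,838 = $119,025.

$119,025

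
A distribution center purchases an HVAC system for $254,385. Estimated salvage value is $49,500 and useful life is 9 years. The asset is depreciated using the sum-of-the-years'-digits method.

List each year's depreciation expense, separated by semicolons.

$40,977; $36,424; $31,871; $27,318; $22,765; $18,212; $13,659; $9,106; $4,553

Depreciable base = $254,385 − $49,500 = $204,885.
Sum of the years' digits = 9+8+7+6+5+4+3+2+1 = 45.
Year 1: $204,885 × 9/45 = $40,977. Book value $213,408.
Year 2: $204,885 × 8/45 = $36,424. Book value $176,984.
Year 3: $204,885 × 7/45 = $31,871. Book value $145,113.
Year 4: $204,885 × 6/45 = $27,318. Book value $117,795.
Year 5: $204,885 × 5/45 = $22,765. Book value $95,030.
Year 6: $204,885 × 4/45 = $18,212. Book value $76,818.
Year 7: $204,885 × 3/45 = $13,659. Book value $63,159.
Year 8: $204,885 × 2/45 = $9,106. Book value $54,053.
Year 9: $204,885 × 1/45 = $4,553. Book value $49,500.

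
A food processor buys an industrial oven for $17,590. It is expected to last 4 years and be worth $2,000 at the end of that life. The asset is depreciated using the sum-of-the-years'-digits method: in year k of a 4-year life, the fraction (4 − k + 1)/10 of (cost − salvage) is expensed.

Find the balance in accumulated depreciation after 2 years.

$10,913

Depreciable base = $17,590 − $2,000 = $15,590.
Sum of the years' digits = 4+3+2+1 = 10.
Year 1: $15,590 × 4/10 = $6,236. Book value $11,354.
Year 2: $15,590 × 3/10 = $4,677. Book value $6,677.
Accumulated through year 2 = $17,590 − $6,677 = $10,913.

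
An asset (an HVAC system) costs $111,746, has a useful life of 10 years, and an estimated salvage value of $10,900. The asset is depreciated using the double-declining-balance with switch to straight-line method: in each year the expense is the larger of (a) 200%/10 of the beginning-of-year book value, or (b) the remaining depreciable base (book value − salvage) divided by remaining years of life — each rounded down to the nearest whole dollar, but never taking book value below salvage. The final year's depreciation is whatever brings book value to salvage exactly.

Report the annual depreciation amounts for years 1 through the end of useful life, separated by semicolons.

Depreciable base = $111,746 − $10,900 = $100,846.
Year 1: DB = ⌊$111,746 × 200%/10⌋ = $22,349; SL = ⌊$100,846/10⌋ = $10,084 → take DB $22,349. Book value $89,397.
Year 2: DB = ⌊$89,397 × 200%/10⌋ = $17,879; SL = ⌊$78,497/9⌋ = $8,721 → take DB $17,879. Book value $71,518.
Year 3: DB = ⌊$71,518 × 200%/10⌋ = $14,303; SL = ⌊$60,618/8⌋ = $7,577 → take DB $14,303. Book value $57,215.
Year 4: DB = ⌊$57,215 × 200%/10⌋ = $11,443; SL = ⌊$46,315/7⌋ = $6,616 → take DB $11,443. Book value $45,772.
Year 5: DB = ⌊$45,772 × 200%/10⌋ = $9,154; SL = ⌊$34,872/6⌋ = $5,812 → take DB $9,154. Book value $36,618.
Year 6: DB = ⌊$36,618 × 200%/10⌋ = $7,323; SL = ⌊$25,718/5⌋ = $5,143 → take DB $7,323. Book value $29,295.
Year 7: DB = ⌊$29,295 × 200%/10⌋ = $5,859; SL = ⌊$18,395/4⌋ = $4,598 → take DB $5,859. Book value $23,436.
Year 8: DB = ⌊$23,436 × 200%/10⌋ = $4,687; SL = ⌊$12,536/3⌋ = $4,178 → take DB $4,687. Book value $18,749.
Year 9: DB = ⌊$18,749 × 200%/10⌋ = $3,749; SL = ⌊$7,849/2⌋ = $3,924 → take SL $3,924. Book value $14,825.
Year 10 (final): $14,825 − $10,900 = $3,925. Book value $10,900.

$22,349; $17,879; $14,303; $11,443; $9,154; $7,323; $5,859; $4,687; $3,924; $3,925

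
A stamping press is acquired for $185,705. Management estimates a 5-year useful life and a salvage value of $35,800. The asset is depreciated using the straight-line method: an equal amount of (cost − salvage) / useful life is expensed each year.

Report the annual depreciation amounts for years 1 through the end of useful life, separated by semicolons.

Depreciable base = $185,705 − $35,800 = $149,905.
Annual expense = $149,905 / 5 = $29,981.
End of year 1: book value $155,724.
End of year 2: book value $125,743.
End of year 3: book value $95,762.
End of year 4: book value $65,781.
End of year 5: book value $35,800.

$29,981; $29,981; $29,981; $29,981; $29,981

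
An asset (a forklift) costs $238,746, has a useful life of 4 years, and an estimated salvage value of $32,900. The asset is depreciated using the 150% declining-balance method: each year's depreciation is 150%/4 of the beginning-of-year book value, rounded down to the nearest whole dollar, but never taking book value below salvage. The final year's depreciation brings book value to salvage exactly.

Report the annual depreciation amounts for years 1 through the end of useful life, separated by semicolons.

Depreciable base = $238,746 − $32,900 = $205,846.
Year 1: ⌊$238,746 × 150%/4⌋ = $89,529. Book value $149,217.
Year 2: ⌊$149,217 × 150%/4⌋ = $55,956. Book value $93,261.
Year 3: ⌊$93,261 × 150%/4⌋ = $34,972. Book value $58,289.
Year 4 (final): $58,289 − $32,900 = $25,389. Book value $32,900.

$89,529; $55,956; $34,972; $25,389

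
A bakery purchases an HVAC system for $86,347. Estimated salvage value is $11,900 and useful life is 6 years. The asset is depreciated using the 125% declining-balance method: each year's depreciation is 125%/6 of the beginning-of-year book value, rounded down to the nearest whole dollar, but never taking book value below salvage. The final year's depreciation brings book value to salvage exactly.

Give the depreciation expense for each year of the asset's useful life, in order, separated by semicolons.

Depreciable base = $86,347 − $11,900 = $74,447.
Year 1: ⌊$86,347 × 125%/6⌋ = $17,988. Book value $68,359.
Year 2: ⌊$68,359 × 125%/6⌋ = $14,241. Book value $54,118.
Year 3: ⌊$54,118 × 125%/6⌋ = $11,274. Book value $42,844.
Year 4: ⌊$42,844 × 125%/6⌋ = $8,925. Book value $33,919.
Year 5: ⌊$33,919 × 125%/6⌋ = $7,066. Book value $26,853.
Year 6 (final): $26,853 − $11,900 = $14,953. Book value $11,900.

$17,988; $14,241; $11,274; $8,925; $7,066; $14,953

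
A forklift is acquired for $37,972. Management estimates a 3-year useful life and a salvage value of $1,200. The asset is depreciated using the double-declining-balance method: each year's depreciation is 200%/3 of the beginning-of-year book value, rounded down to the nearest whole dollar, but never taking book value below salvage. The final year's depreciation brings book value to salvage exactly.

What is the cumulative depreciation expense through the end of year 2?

Depreciable base = $37,972 − $1,200 = $36,772.
Year 1: ⌊$37,972 × 200%/3⌋ = $25,314. Book value $12,658.
Year 2: ⌊$12,658 × 200%/3⌋ = $8,438. Book value $4,220.
Accumulated through year 2 = $37,972 − $4,220 = $33,752.

$33,752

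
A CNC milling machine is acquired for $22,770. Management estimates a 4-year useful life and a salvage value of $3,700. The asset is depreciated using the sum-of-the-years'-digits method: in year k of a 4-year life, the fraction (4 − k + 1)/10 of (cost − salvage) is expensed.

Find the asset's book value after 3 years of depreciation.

Depreciable base = $22,770 − $3,700 = $19,070.
Sum of the years' digits = 4+3+2+1 = 10.
Year 1: $19,070 × 4/10 = $7,628. Book value $15,142.
Year 2: $19,070 × 3/10 = $5,721. Book value $9,421.
Year 3: $19,070 × 2/10 = $3,814. Book value $5,607.

$5,607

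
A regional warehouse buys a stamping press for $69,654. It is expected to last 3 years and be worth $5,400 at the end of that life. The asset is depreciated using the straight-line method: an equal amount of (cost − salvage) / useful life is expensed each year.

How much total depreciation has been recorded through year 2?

Depreciable base = $69,654 − $5,400 = $64,254.
Annual expense = $64,254 / 3 = $21,418.
End of year 1: book value $48,236.
End of year 2: book value $26,818.
Accumulated through year 2 = $69,654 − $26,818 = $42,836.

$42,836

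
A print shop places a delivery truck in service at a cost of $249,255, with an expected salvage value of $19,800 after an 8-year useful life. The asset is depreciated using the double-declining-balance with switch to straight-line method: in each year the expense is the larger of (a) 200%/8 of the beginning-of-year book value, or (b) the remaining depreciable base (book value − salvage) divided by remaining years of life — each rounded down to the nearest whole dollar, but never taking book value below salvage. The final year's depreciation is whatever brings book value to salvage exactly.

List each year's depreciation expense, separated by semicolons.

Depreciable base = $249,255 − $19,800 = $229,455.
Year 1: DB = ⌊$249,255 × 200%/8⌋ = $62,313; SL = ⌊$229,455/8⌋ = $28,681 → take DB $62,313. Book value $186,942.
Year 2: DB = ⌊$186,942 × 200%/8⌋ = $46,735; SL = ⌊$167,142/7⌋ = $23,877 → take DB $46,735. Book value $140,207.
Year 3: DB = ⌊$140,207 × 200%/8⌋ = $35,051; SL = ⌊$120,407/6⌋ = $20,067 → take DB $35,051. Book value $105,156.
Year 4: DB = ⌊$105,156 × 200%/8⌋ = $26,289; SL = ⌊$85,356/5⌋ = $17,071 → take DB $26,289. Book value $78,867.
Year 5: DB = ⌊$78,867 × 200%/8⌋ = $19,716; SL = ⌊$59,067/4⌋ = $14,766 → take DB $19,716. Book value $59,151.
Year 6: DB = ⌊$59,151 × 200%/8⌋ = $14,787; SL = ⌊$39,351/3⌋ = $13,117 → take DB $14,787. Book value $44,364.
Year 7: DB = ⌊$44,364 × 200%/8⌋ = $11,091; SL = ⌊$24,564/2⌋ = $12,282 → take SL $12,282. Book value $32,082.
Year 8 (final): $32,082 − $19,800 = $12,282. Book value $19,800.

$62,313; $46,735; $35,051; $26,289; $19,716; $14,787; $12,282; $12,282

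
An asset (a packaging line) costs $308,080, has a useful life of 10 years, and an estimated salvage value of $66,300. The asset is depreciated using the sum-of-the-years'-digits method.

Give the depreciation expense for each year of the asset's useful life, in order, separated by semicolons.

Depreciable base = $308,080 − $66,300 = $241,780.
Sum of the years' digits = 10+9+8+7+6+5+4+3+2+1 = 55.
Year 1: $241,780 × 10/55 = $43,960. Book value $264,120.
Year 2: $241,780 × 9/55 = $39,564. Book value $224,556.
Year 3: $241,780 × 8/55 = $35,168. Book value $189,388.
Year 4: $241,780 × 7/55 = $30,772. Book value $158,616.
Year 5: $241,780 × 6/55 = $26,376. Book value $132,240.
Year 6: $241,780 × 5/55 = $21,980. Book value $110,260.
Year 7: $241,780 × 4/55 = $17,584. Book value $92,676.
Year 8: $241,780 × 3/55 = $13,188. Book value $79,488.
Year 9: $241,780 × 2/55 = $8,792. Book value $70,696.
Year 10: $241,780 × 1/55 = $4,396. Book value $66,300.

$43,960; $39,564; $35,168; $30,772; $26,376; $21,980; $17,584; $13,188; $8,792; $4,396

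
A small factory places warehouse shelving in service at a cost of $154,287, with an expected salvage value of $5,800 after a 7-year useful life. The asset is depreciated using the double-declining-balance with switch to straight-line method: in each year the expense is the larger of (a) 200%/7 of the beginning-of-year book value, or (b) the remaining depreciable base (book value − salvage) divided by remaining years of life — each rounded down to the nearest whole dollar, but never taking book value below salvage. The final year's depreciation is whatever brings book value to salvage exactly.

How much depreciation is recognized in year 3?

Depreciable base = $154,287 − $5,800 = $148,487.
Year 1: DB = ⌊$154,287 × 200%/7⌋ = $44,082; SL = ⌊$148,487/7⌋ = $21,212 → take DB $44,082. Book value $110,205.
Year 2: DB = ⌊$110,205 × 200%/7⌋ = $31,487; SL = ⌊$104,405/6⌋ = $17,400 → take DB $31,487. Book value $78,718.
Year 3: DB = ⌊$78,718 × 200%/7⌋ = $22,490; SL = ⌊$72,918/5⌋ = $14,583 → take DB $22,490. Book value $56,228.

$22,490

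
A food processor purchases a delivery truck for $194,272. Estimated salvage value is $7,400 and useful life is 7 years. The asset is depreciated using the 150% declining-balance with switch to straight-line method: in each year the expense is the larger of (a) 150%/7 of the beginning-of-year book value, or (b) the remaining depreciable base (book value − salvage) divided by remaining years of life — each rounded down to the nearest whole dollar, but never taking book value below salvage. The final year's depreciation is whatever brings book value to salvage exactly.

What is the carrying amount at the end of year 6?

$29,109

Depreciable base = $194,272 − $7,400 = $186,872.
Year 1: DB = ⌊$194,272 × 150%/7⌋ = $41,629; SL = ⌊$186,872/7⌋ = $26,696 → take DB $41,629. Book value $152,643.
Year 2: DB = ⌊$152,643 × 150%/7⌋ = $32,709; SL = ⌊$145,243/6⌋ = $24,207 → take DB $32,709. Book value $119,934.
Year 3: DB = ⌊$119,934 × 150%/7⌋ = $25,700; SL = ⌊$112,534/5⌋ = $22,506 → take DB $25,700. Book value $94,234.
Year 4: DB = ⌊$94,234 × 150%/7⌋ = $20,193; SL = ⌊$86,834/4⌋ = $21,708 → take SL $21,708. Book value $72,526.
Year 5: DB = ⌊$72,526 × 150%/7⌋ = $15,541; SL = ⌊$65,126/3⌋ = $21,708 → take SL $21,708. Book value $50,818.
Year 6: DB = ⌊$50,818 × 150%/7⌋ = $10,889; SL = ⌊$43,418/2⌋ = $21,709 → take SL $21,709. Book value $29,109.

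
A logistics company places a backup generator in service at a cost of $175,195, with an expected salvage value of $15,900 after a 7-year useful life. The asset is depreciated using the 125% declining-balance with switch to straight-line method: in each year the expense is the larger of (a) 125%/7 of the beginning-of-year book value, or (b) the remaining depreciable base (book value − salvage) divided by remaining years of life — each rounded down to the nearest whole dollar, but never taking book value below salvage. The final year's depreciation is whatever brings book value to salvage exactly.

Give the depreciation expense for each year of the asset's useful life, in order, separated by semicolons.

$31,284; $25,698; $21,109; $20,301; $20,301; $20,301; $20,301

Depreciable base = $175,195 − $15,900 = $159,295.
Year 1: DB = ⌊$175,195 × 125%/7⌋ = $31,284; SL = ⌊$159,295/7⌋ = $22,756 → take DB $31,284. Book value $143,911.
Year 2: DB = ⌊$143,911 × 125%/7⌋ = $25,698; SL = ⌊$128,011/6⌋ = $21,335 → take DB $25,698. Book value $118,213.
Year 3: DB = ⌊$118,213 × 125%/7⌋ = $21,109; SL = ⌊$102,313/5⌋ = $20,462 → take DB $21,109. Book value $97,104.
Year 4: DB = ⌊$97,104 × 125%/7⌋ = $17,340; SL = ⌊$81,204/4⌋ = $20,301 → take SL $20,301. Book value $76,803.
Year 5: DB = ⌊$76,803 × 125%/7⌋ = $13,714; SL = ⌊$60,903/3⌋ = $20,301 → take SL $20,301. Book value $56,502.
Year 6: DB = ⌊$56,502 × 125%/7⌋ = $10,089; SL = ⌊$40,602/2⌋ = $20,301 → take SL $20,301. Book value $36,201.
Year 7 (final): $36,201 − $15,900 = $20,301. Book value $15,900.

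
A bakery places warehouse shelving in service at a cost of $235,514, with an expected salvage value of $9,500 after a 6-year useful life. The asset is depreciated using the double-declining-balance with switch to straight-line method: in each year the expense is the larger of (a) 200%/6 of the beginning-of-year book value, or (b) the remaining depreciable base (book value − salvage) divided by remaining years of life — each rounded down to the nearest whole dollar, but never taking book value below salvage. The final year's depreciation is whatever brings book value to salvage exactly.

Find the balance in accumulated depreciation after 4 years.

$188,992

Depreciable base = $235,514 − $9,500 = $226,014.
Year 1: DB = ⌊$235,514 × 200%/6⌋ = $78,504; SL = ⌊$226,014/6⌋ = $37,669 → take DB $78,504. Book value $157,010.
Year 2: DB = ⌊$157,010 × 200%/6⌋ = $52,336; SL = ⌊$147,510/5⌋ = $29,502 → take DB $52,336. Book value $104,674.
Year 3: DB = ⌊$104,674 × 200%/6⌋ = $34,891; SL = ⌊$95,174/4⌋ = $23,793 → take DB $34,891. Book value $69,783.
Year 4: DB = ⌊$69,783 × 200%/6⌋ = $23,261; SL = ⌊$60,283/3⌋ = $20,094 → take DB $23,261. Book value $46,522.
Accumulated through year 4 = $235,514 − $46,522 = $188,992.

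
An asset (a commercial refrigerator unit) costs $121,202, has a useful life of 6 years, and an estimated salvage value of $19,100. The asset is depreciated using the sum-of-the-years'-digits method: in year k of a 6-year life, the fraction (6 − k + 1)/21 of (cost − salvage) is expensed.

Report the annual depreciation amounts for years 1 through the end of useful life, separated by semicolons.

Depreciable base = $121,202 − $19,100 = $102,102.
Sum of the years' digits = 6+5+4+3+2+1 = 21.
Year 1: $102,102 × 6/21 = $29,172. Book value $92,030.
Year 2: $102,102 × 5/21 = $24,310. Book value $67,720.
Year 3: $102,102 × 4/21 = $19,448. Book value $48,272.
Year 4: $102,102 × 3/21 = $14,586. Book value $33,686.
Year 5: $102,102 × 2/21 = $9,724. Book value $23,962.
Year 6: $102,102 × 1/21 = $4,862. Book value $19,100.

$29,172; $24,310; $19,448; $14,586; $9,724; $4,862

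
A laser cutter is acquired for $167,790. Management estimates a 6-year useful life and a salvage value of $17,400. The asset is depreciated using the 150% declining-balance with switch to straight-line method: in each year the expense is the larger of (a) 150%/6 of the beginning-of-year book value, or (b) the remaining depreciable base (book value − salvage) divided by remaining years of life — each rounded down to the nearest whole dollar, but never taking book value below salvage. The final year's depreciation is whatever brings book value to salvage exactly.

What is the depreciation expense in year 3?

Depreciable base = $167,790 − $17,400 = $150,390.
Year 1: DB = ⌊$167,790 × 150%/6⌋ = $41,947; SL = ⌊$150,390/6⌋ = $25,065 → take DB $41,947. Book value $125,843.
Year 2: DB = ⌊$125,843 × 150%/6⌋ = $31,460; SL = ⌊$108,443/5⌋ = $21,688 → take DB $31,460. Book value $94,383.
Year 3: DB = ⌊$94,383 × 150%/6⌋ = $23,595; SL = ⌊$76,983/4⌋ = $19,245 → take DB $23,595. Book value $70,788.

$23,595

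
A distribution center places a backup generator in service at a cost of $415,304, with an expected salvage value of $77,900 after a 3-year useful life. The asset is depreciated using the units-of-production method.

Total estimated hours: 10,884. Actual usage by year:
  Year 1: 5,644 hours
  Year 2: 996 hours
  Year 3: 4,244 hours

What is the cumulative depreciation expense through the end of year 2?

$205,840

Depreciable base = $415,304 − $77,900 = $337,404.
Rate = $337,404 / 10,884 hours = $31 per hour.
Year 1: 5,644 × $31 = $174,964. Book value $240,340.
Year 2: 996 × $31 = $30,876. Book value $209,464.
Accumulated through year 2 = $415,304 − $209,464 = $205,840.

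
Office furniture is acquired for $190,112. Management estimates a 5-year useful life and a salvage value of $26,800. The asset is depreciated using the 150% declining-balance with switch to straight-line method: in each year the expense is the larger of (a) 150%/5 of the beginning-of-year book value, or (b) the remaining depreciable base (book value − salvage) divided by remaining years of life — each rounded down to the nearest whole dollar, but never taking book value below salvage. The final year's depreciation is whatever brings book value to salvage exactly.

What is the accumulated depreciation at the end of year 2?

$96,956

Depreciable base = $190,112 − $26,800 = $163,312.
Year 1: DB = ⌊$190,112 × 150%/5⌋ = $57,033; SL = ⌊$163,312/5⌋ = $32,662 → take DB $57,033. Book value $133,079.
Year 2: DB = ⌊$133,079 × 150%/5⌋ = $39,923; SL = ⌊$106,279/4⌋ = $26,569 → take DB $39,923. Book value $93,156.
Accumulated through year 2 = $190,112 − $93,156 = $96,956.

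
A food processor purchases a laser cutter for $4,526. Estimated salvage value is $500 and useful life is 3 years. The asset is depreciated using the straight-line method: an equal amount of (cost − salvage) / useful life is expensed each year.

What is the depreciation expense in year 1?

Depreciable base = $4,526 − $500 = $4,026.
Annual expense = $4,026 / 3 = $1,342.

$1,342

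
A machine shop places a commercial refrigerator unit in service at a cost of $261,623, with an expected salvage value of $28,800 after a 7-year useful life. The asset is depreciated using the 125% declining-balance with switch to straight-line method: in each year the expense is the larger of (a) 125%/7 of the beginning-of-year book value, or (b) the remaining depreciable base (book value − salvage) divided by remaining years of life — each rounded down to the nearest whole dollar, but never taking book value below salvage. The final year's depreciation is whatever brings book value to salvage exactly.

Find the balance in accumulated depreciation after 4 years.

$145,667

Depreciable base = $261,623 − $28,800 = $232,823.
Year 1: DB = ⌊$261,623 × 125%/7⌋ = $46,718; SL = ⌊$232,823/7⌋ = $33,260 → take DB $46,718. Book value $214,905.
Year 2: DB = ⌊$214,905 × 125%/7⌋ = $38,375; SL = ⌊$186,105/6⌋ = $31,017 → take DB $38,375. Book value $176,530.
Year 3: DB = ⌊$176,530 × 125%/7⌋ = $31,523; SL = ⌊$147,730/5⌋ = $29,546 → take DB $31,523. Book value $145,007.
Year 4: DB = ⌊$145,007 × 125%/7⌋ = $25,894; SL = ⌊$116,207/4⌋ = $29,051 → take SL $29,051. Book value $115,956.
Accumulated through year 4 = $261,623 − $115,956 = $145,667.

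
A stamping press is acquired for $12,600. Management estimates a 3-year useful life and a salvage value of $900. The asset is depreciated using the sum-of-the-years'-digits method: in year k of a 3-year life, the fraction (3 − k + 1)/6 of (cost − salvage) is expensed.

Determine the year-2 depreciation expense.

Depreciable base = $12,600 − $900 = $11,700.
Sum of the years' digits = 3+2+1 = 6.
Year 1: $11,700 × 3/6 = $5,850. Book value $6,750.
Year 2: $11,700 × 2/6 = $3,900. Book value $2,850.

$3,900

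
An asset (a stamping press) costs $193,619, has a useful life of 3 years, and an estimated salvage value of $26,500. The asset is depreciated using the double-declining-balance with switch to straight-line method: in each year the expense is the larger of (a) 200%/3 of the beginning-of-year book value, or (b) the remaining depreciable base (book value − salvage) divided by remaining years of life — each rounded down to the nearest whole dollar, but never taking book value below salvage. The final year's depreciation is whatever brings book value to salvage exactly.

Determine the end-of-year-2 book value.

Depreciable base = $193,619 − $26,500 = $167,119.
Year 1: DB = ⌊$193,619 × 200%/3⌋ = $129,079; SL = ⌊$167,119/3⌋ = $55,706 → take DB $129,079. Book value $64,540.
Year 2: DB = ⌊$64,540 × 200%/3⌋ = $43,026; SL = ⌊$38,040/2⌋ = $19,020 → take DB $43,026, capped at $38,040. Book value $26,500.

$26,500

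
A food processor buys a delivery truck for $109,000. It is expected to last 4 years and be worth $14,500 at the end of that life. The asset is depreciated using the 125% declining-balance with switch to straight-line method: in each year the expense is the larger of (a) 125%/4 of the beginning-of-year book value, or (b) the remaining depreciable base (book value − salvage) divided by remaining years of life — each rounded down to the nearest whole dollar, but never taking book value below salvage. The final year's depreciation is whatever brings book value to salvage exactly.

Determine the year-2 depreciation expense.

Depreciable base = $109,000 − $14,500 = $94,500.
Year 1: DB = ⌊$109,000 × 125%/4⌋ = $34,062; SL = ⌊$94,500/4⌋ = $23,625 → take DB $34,062. Book value $74,938.
Year 2: DB = ⌊$74,938 × 125%/4⌋ = $23,418; SL = ⌊$60,438/3⌋ = $20,146 → take DB $23,418. Book value $51,520.

$23,418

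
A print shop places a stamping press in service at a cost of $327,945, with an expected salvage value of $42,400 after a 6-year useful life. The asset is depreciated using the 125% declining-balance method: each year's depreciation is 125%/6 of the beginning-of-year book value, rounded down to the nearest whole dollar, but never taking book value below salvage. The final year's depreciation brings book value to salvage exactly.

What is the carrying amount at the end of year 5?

$101,981

Depreciable base = $327,945 − $42,400 = $285,545.
Year 1: ⌊$327,945 × 125%/6⌋ = $68,321. Book value $259,624.
Year 2: ⌊$259,624 × 125%/6⌋ = $54,088. Book value $205,536.
Year 3: ⌊$205,536 × 125%/6⌋ = $42,820. Book value $162,716.
Year 4: ⌊$162,716 × 125%/6⌋ = $33,899. Book value $128,817.
Year 5: ⌊$128,817 × 125%/6⌋ = $26,836. Book value $101,981.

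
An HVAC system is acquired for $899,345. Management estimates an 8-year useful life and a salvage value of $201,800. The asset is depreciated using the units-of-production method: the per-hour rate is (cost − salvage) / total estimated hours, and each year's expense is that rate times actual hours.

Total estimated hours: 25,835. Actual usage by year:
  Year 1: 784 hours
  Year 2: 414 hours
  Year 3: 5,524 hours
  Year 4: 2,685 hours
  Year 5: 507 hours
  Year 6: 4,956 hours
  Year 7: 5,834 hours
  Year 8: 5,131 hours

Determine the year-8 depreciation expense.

$138,537

Depreciable base = $899,345 − $201,800 = $697,545.
Rate = $697,545 / 25,835 hours = $27 per hour.
Year 1: 784 × $27 = $21,168. Book value $878,177.
Year 2: 414 × $27 = $11,178. Book value $866,999.
Year 3: 5,524 × $27 = $149,148. Book value $717,851.
Year 4: 2,685 × $27 = $72,495. Book value $645,356.
Year 5: 507 × $27 = $13,689. Book value $631,667.
Year 6: 4,956 × $27 = $133,812. Book value $497,855.
Year 7: 5,834 × $27 = $157,518. Book value $340,337.
Year 8: 5,131 × $27 = $138,537. Book value $201,800.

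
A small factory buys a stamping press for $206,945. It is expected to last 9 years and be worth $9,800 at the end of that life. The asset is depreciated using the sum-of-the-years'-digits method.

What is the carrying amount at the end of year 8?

Depreciable base = $206,945 − $9,800 = $197,145.
Sum of the years' digits = 9+8+7+6+5+4+3+2+1 = 45.
Year 1: $197,145 × 9/45 = $39,429. Book value $167,516.
Year 2: $197,145 × 8/45 = $35,048. Book value $132,468.
Year 3: $197,145 × 7/45 = $30,667. Book value $101,801.
Year 4: $197,145 × 6/45 = $26,286. Book value $75,515.
Year 5: $197,145 × 5/45 = $21,905. Book value $53,610.
Year 6: $197,145 × 4/45 = $17,524. Book value $36,086.
Year 7: $197,145 × 3/45 = $13,143. Book value $22,943.
Year 8: $197,145 × 2/45 = $8,762. Book value $14,181.

$14,181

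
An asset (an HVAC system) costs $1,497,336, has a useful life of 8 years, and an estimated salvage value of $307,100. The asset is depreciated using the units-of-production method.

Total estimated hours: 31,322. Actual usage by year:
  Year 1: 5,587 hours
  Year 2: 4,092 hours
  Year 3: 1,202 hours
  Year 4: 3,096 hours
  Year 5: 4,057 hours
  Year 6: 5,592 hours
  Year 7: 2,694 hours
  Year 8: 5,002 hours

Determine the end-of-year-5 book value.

Depreciable base = $1,497,336 − $307,100 = $1,190,236.
Rate = $1,190,236 / 31,322 hours = $38 per hour.
Year 1: 5,587 × $38 = $212,306. Book value $1,285,030.
Year 2: 4,092 × $38 = $155,496. Book value $1,129,534.
Year 3: 1,202 × $38 = $45,676. Book value $1,083,858.
Year 4: 3,096 × $38 = $117,648. Book value $966,210.
Year 5: 4,057 × $38 = $154,166. Book value $812,044.

$812,044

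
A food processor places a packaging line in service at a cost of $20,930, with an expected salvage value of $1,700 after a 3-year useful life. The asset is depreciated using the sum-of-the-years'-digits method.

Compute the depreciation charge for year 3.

Depreciable base = $20,930 − $1,700 = $19,230.
Sum of the years' digits = 3+2+1 = 6.
Year 1: $19,230 × 3/6 = $9,615. Book value $11,315.
Year 2: $19,230 × 2/6 = $6,410. Book value $4,905.
Year 3: $19,230 × 1/6 = $3,205. Book value $1,700.

$3,205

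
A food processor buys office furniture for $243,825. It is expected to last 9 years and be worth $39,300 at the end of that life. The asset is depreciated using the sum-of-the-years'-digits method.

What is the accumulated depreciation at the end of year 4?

$136,350

Depreciable base = $243,825 − $39,300 = $204,525.
Sum of the years' digits = 9+8+7+6+5+4+3+2+1 = 45.
Year 1: $204,525 × 9/45 = $40,905. Book value $202,920.
Year 2: $204,525 × 8/45 = $36,360. Book value $166,560.
Year 3: $204,525 × 7/45 = $31,815. Book value $134,745.
Year 4: $204,525 × 6/45 = $27,270. Book value $107,475.
Accumulated through year 4 = $243,825 − $107,475 = $136,350.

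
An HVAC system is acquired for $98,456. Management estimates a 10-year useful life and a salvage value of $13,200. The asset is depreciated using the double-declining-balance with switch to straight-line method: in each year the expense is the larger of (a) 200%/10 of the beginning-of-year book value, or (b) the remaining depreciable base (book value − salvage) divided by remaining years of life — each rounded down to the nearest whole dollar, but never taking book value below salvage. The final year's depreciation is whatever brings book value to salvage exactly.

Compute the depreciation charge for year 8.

Depreciable base = $98,456 − $13,200 = $85,256.
Year 1: DB = ⌊$98,456 × 200%/10⌋ = $19,691; SL = ⌊$85,256/10⌋ = $8,525 → take DB $19,691. Book value $78,765.
Year 2: DB = ⌊$78,765 × 200%/10⌋ = $15,753; SL = ⌊$65,565/9⌋ = $7,285 → take DB $15,753. Book value $63,012.
Year 3: DB = ⌊$63,012 × 200%/10⌋ = $12,602; SL = ⌊$49,812/8⌋ = $6,226 → take DB $12,602. Book value $50,410.
Year 4: DB = ⌊$50,410 × 200%/10⌋ = $10,082; SL = ⌊$37,210/7⌋ = $5,315 → take DB $10,082. Book value $40,328.
Year 5: DB = ⌊$40,328 × 200%/10⌋ = $8,065; SL = ⌊$27,128/6⌋ = $4,521 → take DB $8,065. Book value $32,263.
Year 6: DB = ⌊$32,263 × 200%/10⌋ = $6,452; SL = ⌊$19,063/5⌋ = $3,812 → take DB $6,452. Book value $25,811.
Year 7: DB = ⌊$25,811 × 200%/10⌋ = $5,162; SL = ⌊$12,611/4⌋ = $3,152 → take DB $5,162. Book value $20,649.
Year 8: DB = ⌊$20,649 × 200%/10⌋ = $4,129; SL = ⌊$7,449/3⌋ = $2,483 → take DB $4,129. Book value $16,520.

$4,129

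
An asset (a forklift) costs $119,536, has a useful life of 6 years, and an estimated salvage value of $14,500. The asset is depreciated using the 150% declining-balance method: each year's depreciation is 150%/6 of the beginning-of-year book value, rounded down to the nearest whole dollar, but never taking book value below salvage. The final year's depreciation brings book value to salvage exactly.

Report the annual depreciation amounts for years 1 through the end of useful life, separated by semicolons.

Depreciable base = $119,536 − $14,500 = $105,036.
Year 1: ⌊$119,536 × 150%/6⌋ = $29,884. Book value $89,652.
Year 2: ⌊$89,652 × 150%/6⌋ = $22,413. Book value $67,239.
Year 3: ⌊$67,239 × 150%/6⌋ = $16,809. Book value $50,430.
Year 4: ⌊$50,430 × 150%/6⌋ = $12,607. Book value $37,823.
Year 5: ⌊$37,823 × 150%/6⌋ = $9,455. Book value $28,368.
Year 6 (final): $28,368 − $14,500 = $13,868. Book value $14,500.

$29,884; $22,413; $16,809; $12,607; $9,455; $13,868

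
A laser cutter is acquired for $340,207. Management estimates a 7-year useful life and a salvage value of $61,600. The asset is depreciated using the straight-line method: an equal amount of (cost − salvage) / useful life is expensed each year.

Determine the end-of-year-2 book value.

$260,605

Depreciable base = $340,207 − $61,600 = $278,607.
Annual expense = $278,607 / 7 = $39,801.
End of year 1: book value $300,406.
End of year 2: book value $260,605.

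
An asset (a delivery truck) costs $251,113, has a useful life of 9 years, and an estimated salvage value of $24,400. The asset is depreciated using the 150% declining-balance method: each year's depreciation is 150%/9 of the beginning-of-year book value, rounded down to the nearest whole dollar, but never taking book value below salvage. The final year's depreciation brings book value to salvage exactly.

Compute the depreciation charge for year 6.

$16,819

Depreciable base = $251,113 − $24,400 = $226,713.
Year 1: ⌊$251,113 × 150%/9⌋ = $41,852. Book value $209,261.
Year 2: ⌊$209,261 × 150%/9⌋ = $34,876. Book value $174,385.
Year 3: ⌊$174,385 × 150%/9⌋ = $29,064. Book value $145,321.
Year 4: ⌊$145,321 × 150%/9⌋ = $24,220. Book value $121,101.
Year 5: ⌊$121,101 × 150%/9⌋ = $20,183. Book value $100,918.
Year 6: ⌊$100,918 × 150%/9⌋ = $16,819. Book value $84,099.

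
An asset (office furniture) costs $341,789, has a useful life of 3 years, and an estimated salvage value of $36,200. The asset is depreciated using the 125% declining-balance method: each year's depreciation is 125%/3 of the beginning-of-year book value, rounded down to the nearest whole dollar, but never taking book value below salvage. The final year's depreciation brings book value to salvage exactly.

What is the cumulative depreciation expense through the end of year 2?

Depreciable base = $341,789 − $36,200 = $305,589.
Year 1: ⌊$341,789 × 125%/3⌋ = $142,412. Book value $199,377.
Year 2: ⌊$199,377 × 125%/3⌋ = $83,073. Book value $116,304.
Accumulated through year 2 = $341,789 − $116,304 = $225,485.

$225,485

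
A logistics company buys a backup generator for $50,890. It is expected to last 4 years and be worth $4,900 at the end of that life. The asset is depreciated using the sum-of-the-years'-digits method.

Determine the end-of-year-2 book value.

Depreciable base = $50,890 − $4,900 = $45,990.
Sum of the years' digits = 4+3+2+1 = 10.
Year 1: $45,990 × 4/10 = $18,396. Book value $32,494.
Year 2: $45,990 × 3/10 = $13,797. Book value $18,697.

$18,697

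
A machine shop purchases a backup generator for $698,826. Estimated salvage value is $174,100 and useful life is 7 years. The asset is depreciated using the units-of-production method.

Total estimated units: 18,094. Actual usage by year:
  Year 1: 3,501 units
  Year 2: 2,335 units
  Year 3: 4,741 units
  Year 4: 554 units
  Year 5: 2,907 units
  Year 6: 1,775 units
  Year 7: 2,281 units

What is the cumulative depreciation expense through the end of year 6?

Depreciable base = $698,826 − $174,100 = $524,726.
Rate = $524,726 / 18,094 units = $29 per unit.
Year 1: 3,501 × $29 = $101,529. Book value $597,297.
Year 2: 2,335 × $29 = $67,715. Book value $529,582.
Year 3: 4,741 × $29 = $137,489. Book value $392,093.
Year 4: 554 × $29 = $16,066. Book value $376,027.
Year 5: 2,907 × $29 = $84,303. Book value $291,724.
Year 6: 1,775 × $29 = $51,475. Book value $240,249.
Accumulated through year 6 = $698,826 − $240,249 = $458,577.

$458,577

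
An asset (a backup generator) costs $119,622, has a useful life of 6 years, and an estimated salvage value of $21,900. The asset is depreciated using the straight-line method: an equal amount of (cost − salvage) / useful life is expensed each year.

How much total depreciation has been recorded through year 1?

Depreciable base = $119,622 − $21,900 = $97,722.
Annual expense = $97,722 / 6 = $16,287.
End of year 1: book value $103,335.
Accumulated through year 1 = $119,622 − $103,335 = $16,287.

$16,287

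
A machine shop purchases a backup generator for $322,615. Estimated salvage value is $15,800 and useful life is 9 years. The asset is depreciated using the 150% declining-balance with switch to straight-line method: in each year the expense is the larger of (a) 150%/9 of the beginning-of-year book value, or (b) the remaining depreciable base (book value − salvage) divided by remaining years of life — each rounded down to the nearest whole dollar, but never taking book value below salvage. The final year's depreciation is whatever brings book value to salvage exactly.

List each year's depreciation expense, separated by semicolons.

$53,769; $44,807; $37,339; $31,116; $27,956; $27,957; $27,957; $27,957; $27,957

Depreciable base = $322,615 − $15,800 = $306,815.
Year 1: DB = ⌊$322,615 × 150%/9⌋ = $53,769; SL = ⌊$306,815/9⌋ = $34,090 → take DB $53,769. Book value $268,846.
Year 2: DB = ⌊$268,846 × 150%/9⌋ = $44,807; SL = ⌊$253,046/8⌋ = $31,630 → take DB $44,807. Book value $224,039.
Year 3: DB = ⌊$224,039 × 150%/9⌋ = $37,339; SL = ⌊$208,239/7⌋ = $29,748 → take DB $37,339. Book value $186,700.
Year 4: DB = ⌊$186,700 × 150%/9⌋ = $31,116; SL = ⌊$170,900/6⌋ = $28,483 → take DB $31,116. Book value $155,584.
Year 5: DB = ⌊$155,584 × 150%/9⌋ = $25,930; SL = ⌊$139,784/5⌋ = $27,956 → take SL $27,956. Book value $127,628.
Year 6: DB = ⌊$127,628 × 150%/9⌋ = $21,271; SL = ⌊$111,828/4⌋ = $27,957 → take SL $27,957. Book value $99,671.
Year 7: DB = ⌊$99,671 × 150%/9⌋ = $16,611; SL = ⌊$83,871/3⌋ = $27,957 → take SL $27,957. Book value $71,714.
Year 8: DB = ⌊$71,714 × 150%/9⌋ = $11,952; SL = ⌊$55,914/2⌋ = $27,957 → take SL $27,957. Book value $43,757.
Year 9 (final): $43,757 − $15,800 = $27,957. Book value $15,800.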